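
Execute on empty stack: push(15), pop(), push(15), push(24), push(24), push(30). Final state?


push(15) -> [15]
pop() returns 15 -> []
push(15) -> [15]
push(24) -> [15, 24]
push(24) -> [15, 24, 24]
push(30) -> [15, 24, 24, 30]
Final stack (bottom to top): [15, 24, 24, 30]


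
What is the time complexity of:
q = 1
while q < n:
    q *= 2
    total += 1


Per nesting level: O(log n) = O(log n)
Complexity: O(log n)


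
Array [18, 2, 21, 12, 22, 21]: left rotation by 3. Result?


Left rotate by 3: [12, 22, 21, 18, 2, 21]


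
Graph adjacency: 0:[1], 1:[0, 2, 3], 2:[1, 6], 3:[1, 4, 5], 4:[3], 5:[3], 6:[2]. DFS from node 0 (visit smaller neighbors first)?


DFS stack-based: start with [0]
Visit order: [0, 1, 2, 6, 3, 4, 5]


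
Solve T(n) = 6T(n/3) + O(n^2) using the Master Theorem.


a=6, b=3, c=2. log_3(6)=1.631 < c=2. Case 3: O(n^c) = O(n^2)
Complexity: O(n^2)


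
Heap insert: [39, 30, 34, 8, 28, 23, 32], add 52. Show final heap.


Append 52: [39, 30, 34, 8, 28, 23, 32, 52]
Bubble up: swap idx 7(52) with idx 3(8); swap idx 3(52) with idx 1(30); swap idx 1(52) with idx 0(39)
Result: [52, 39, 34, 30, 28, 23, 32, 8]


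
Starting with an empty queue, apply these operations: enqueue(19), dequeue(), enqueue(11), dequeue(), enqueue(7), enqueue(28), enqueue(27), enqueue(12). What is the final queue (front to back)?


enqueue(19) -> [19]
dequeue() returns 19 -> []
enqueue(11) -> [11]
dequeue() returns 11 -> []
enqueue(7) -> [7]
enqueue(28) -> [7, 28]
enqueue(27) -> [7, 28, 27]
enqueue(12) -> [7, 28, 27, 12]
Final queue (front to back): [7, 28, 27, 12]


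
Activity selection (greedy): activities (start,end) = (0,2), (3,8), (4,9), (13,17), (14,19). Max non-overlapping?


Greedy: pick earliest-ending, then skip overlaps.
Selected (3 activities): [(0, 2), (3, 8), (13, 17)]


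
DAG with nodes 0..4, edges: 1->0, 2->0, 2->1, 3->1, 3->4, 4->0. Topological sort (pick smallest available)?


Kahn's algorithm, process smallest node first
Order: [2, 3, 1, 4, 0]


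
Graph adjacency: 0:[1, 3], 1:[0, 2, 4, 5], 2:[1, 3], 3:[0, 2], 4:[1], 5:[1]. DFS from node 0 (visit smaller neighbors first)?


DFS stack-based: start with [0]
Visit order: [0, 1, 2, 3, 4, 5]


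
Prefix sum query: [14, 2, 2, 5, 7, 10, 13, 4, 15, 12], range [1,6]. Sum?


Prefix sums: [0, 14, 16, 18, 23, 30, 40, 53, 57, 72, 84]
Sum[1..6] = prefix[7] - prefix[1] = 53 - 14 = 39


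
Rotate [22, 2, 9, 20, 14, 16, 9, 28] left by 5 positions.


Left rotate by 5: [16, 9, 28, 22, 2, 9, 20, 14]


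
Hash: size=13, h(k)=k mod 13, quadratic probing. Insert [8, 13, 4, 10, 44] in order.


Insertions: 8->slot 8; 13->slot 0; 4->slot 4; 10->slot 10; 44->slot 5
Table: [13, None, None, None, 4, 44, None, None, 8, None, 10, None, None]


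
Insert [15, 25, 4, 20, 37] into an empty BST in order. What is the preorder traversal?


Root = 15; build tree by BST insertion.
Preorder traversal: [15, 4, 25, 20, 37]


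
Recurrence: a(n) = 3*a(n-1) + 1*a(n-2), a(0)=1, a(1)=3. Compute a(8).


Build bottom-up:
...a(6)=1189, a(7)=3927, a(8)=3*3927+1*1189=12970


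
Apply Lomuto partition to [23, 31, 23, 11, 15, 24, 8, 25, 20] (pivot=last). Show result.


Elements <= 20 go left of pivot.
Result: [11, 15, 8, 20, 31, 24, 23, 25, 23], pivot at index 3


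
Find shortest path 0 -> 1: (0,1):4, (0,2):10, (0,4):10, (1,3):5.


Dijkstra from 0:
Distances: {0: 0, 1: 4, 2: 10, 3: 9, 4: 10}
Shortest distance to 1 = 4, path = [0, 1]


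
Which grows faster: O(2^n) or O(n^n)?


exponential grows slower than n^n
O(2^n) is asymptotically smaller; O(n^n) grows faster


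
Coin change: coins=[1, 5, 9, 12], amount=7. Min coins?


dp[0]=0; dp[i]=1+min(dp[i-c] for c in coins)
...dp[2]=2, dp[3]=3, dp[4]=4, dp[5]=1, dp[6]=2, dp[7]=3
Minimum coins for 7 = 3


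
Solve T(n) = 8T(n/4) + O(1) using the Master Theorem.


a=8, b=4, c=0. log_4(8)=1.5 > c=0. Case 1: O(n^log_b(a)) = O(n^1.500)
Complexity: O(n^1.500)


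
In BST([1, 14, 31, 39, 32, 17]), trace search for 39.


BST root = 1
Search for 39: compare at each node
Path: [1, 14, 31, 39]


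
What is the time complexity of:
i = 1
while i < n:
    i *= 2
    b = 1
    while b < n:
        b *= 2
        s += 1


Per nesting level: O(log n) * O(log n) = O((log n)^2)
Complexity: O((log n)^2)


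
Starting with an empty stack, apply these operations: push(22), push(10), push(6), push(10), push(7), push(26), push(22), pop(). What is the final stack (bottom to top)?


push(22) -> [22]
push(10) -> [22, 10]
push(6) -> [22, 10, 6]
push(10) -> [22, 10, 6, 10]
push(7) -> [22, 10, 6, 10, 7]
push(26) -> [22, 10, 6, 10, 7, 26]
push(22) -> [22, 10, 6, 10, 7, 26, 22]
pop() returns 22 -> [22, 10, 6, 10, 7, 26]
Final stack (bottom to top): [22, 10, 6, 10, 7, 26]


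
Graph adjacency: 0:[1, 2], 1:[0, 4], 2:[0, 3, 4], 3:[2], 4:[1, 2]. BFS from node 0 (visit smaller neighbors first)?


BFS queue: start with [0]
Visit order: [0, 1, 2, 4, 3]


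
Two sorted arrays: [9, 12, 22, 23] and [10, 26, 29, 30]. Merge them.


Compare heads, take smaller each step.
Merged: [9, 10, 12, 22, 23, 26, 29, 30]


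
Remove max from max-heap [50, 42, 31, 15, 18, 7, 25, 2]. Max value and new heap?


Max = 50
Replace root with last, heapify down
Resulting heap: [42, 18, 31, 15, 2, 7, 25]


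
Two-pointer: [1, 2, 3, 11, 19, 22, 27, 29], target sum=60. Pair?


Two pointers: lo=0, hi=7
No pair sums to 60


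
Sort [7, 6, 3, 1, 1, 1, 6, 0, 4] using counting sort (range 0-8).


Count array: [1, 3, 0, 1, 1, 0, 2, 1, 0]
Reconstruct: [0, 1, 1, 1, 3, 4, 6, 6, 7]


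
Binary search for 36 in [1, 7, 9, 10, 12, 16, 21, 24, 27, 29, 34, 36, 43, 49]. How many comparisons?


Search for 36:
[0,13] mid=6 arr[6]=21
[7,13] mid=10 arr[10]=34
[11,13] mid=12 arr[12]=43
[11,11] mid=11 arr[11]=36
Total: 4 comparisons


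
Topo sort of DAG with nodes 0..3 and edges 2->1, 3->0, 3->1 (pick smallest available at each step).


Kahn's algorithm, process smallest node first
Order: [2, 3, 0, 1]


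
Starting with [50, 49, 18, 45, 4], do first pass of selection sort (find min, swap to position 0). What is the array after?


After one pass: [4, 49, 18, 45, 50]


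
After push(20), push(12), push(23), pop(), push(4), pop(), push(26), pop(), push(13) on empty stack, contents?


push(20) -> [20]
push(12) -> [20, 12]
push(23) -> [20, 12, 23]
pop() returns 23 -> [20, 12]
push(4) -> [20, 12, 4]
pop() returns 4 -> [20, 12]
push(26) -> [20, 12, 26]
pop() returns 26 -> [20, 12]
push(13) -> [20, 12, 13]
Final stack (bottom to top): [20, 12, 13]


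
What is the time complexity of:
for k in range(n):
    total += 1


Per nesting level: O(n) = O(n)
Complexity: O(n)


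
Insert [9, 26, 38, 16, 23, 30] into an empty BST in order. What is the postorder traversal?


Root = 9; build tree by BST insertion.
Postorder traversal: [23, 16, 30, 38, 26, 9]


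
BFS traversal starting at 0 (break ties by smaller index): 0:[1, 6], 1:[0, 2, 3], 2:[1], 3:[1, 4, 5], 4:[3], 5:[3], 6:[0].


BFS queue: start with [0]
Visit order: [0, 1, 6, 2, 3, 4, 5]


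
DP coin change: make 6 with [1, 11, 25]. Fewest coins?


dp[0]=0; dp[i]=1+min(dp[i-c] for c in coins)
...dp[1]=1, dp[2]=2, dp[3]=3, dp[4]=4, dp[5]=5, dp[6]=6
Minimum coins for 6 = 6


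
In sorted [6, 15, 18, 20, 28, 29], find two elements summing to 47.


Two pointers: lo=0, hi=5
Found pair: (18, 29) summing to 47


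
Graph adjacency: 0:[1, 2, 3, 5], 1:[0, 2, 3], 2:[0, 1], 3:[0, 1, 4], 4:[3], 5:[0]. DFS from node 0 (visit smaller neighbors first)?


DFS stack-based: start with [0]
Visit order: [0, 1, 2, 3, 4, 5]


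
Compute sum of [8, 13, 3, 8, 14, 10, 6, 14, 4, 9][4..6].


Prefix sums: [0, 8, 21, 24, 32, 46, 56, 62, 76, 80, 89]
Sum[4..6] = prefix[7] - prefix[4] = 62 - 32 = 30


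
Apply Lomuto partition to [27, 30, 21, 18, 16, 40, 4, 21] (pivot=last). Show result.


Elements <= 21 go left of pivot.
Result: [21, 18, 16, 4, 21, 40, 30, 27], pivot at index 4


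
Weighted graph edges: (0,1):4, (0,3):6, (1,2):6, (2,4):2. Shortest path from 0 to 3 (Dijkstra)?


Dijkstra from 0:
Distances: {0: 0, 1: 4, 2: 10, 3: 6, 4: 12}
Shortest distance to 3 = 6, path = [0, 3]


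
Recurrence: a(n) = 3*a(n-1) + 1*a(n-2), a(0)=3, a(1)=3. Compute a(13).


Build bottom-up:
...a(11)=552954, a(12)=1826283, a(13)=3*1826283+1*552954=6031803


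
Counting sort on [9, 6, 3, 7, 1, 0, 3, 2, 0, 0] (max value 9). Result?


Count array: [3, 1, 1, 2, 0, 0, 1, 1, 0, 1]
Reconstruct: [0, 0, 0, 1, 2, 3, 3, 6, 7, 9]


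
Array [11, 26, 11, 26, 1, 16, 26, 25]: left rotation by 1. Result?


Left rotate by 1: [26, 11, 26, 1, 16, 26, 25, 11]


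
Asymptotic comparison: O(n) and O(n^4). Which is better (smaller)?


linear grows slower than quartic
O(n) is asymptotically smaller; O(n^4) grows faster


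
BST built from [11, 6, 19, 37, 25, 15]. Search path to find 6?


BST root = 11
Search for 6: compare at each node
Path: [11, 6]


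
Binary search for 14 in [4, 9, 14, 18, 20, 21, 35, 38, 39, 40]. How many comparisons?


Search for 14:
[0,9] mid=4 arr[4]=20
[0,3] mid=1 arr[1]=9
[2,3] mid=2 arr[2]=14
Total: 3 comparisons


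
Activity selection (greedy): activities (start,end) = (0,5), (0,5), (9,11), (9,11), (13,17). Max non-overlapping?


Greedy: pick earliest-ending, then skip overlaps.
Selected (3 activities): [(0, 5), (9, 11), (13, 17)]


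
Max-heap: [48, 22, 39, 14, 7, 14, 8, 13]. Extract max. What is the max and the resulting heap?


Max = 48
Replace root with last, heapify down
Resulting heap: [39, 22, 14, 14, 7, 13, 8]


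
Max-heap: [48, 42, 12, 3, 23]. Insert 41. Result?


Append 41: [48, 42, 12, 3, 23, 41]
Bubble up: swap idx 5(41) with idx 2(12)
Result: [48, 42, 41, 3, 23, 12]


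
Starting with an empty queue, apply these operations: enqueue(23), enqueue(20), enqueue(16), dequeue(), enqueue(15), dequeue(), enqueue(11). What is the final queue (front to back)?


enqueue(23) -> [23]
enqueue(20) -> [23, 20]
enqueue(16) -> [23, 20, 16]
dequeue() returns 23 -> [20, 16]
enqueue(15) -> [20, 16, 15]
dequeue() returns 20 -> [16, 15]
enqueue(11) -> [16, 15, 11]
Final queue (front to back): [16, 15, 11]


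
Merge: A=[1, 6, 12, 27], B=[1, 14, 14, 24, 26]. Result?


Compare heads, take smaller each step.
Merged: [1, 1, 6, 12, 14, 14, 24, 26, 27]


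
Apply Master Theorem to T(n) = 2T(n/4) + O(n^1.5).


a=2, b=4, c=1.5. log_4(2)=0.5 < c=1.5. Case 3: O(n^c) = O(n^1.500)
Complexity: O(n^1.500)


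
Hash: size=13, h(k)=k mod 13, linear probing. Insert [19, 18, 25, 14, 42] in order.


Insertions: 19->slot 6; 18->slot 5; 25->slot 12; 14->slot 1; 42->slot 3
Table: [None, 14, None, 42, None, 18, 19, None, None, None, None, None, 25]


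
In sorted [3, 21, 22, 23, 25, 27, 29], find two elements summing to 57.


Two pointers: lo=0, hi=6
No pair sums to 57


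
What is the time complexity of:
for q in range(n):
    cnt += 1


Per nesting level: O(n) = O(n)
Complexity: O(n)


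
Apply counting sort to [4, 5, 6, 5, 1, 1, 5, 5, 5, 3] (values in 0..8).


Count array: [0, 2, 0, 1, 1, 5, 1, 0, 0]
Reconstruct: [1, 1, 3, 4, 5, 5, 5, 5, 5, 6]


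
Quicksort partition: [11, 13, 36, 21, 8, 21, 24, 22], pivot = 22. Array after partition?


Elements <= 22 go left of pivot.
Result: [11, 13, 21, 8, 21, 22, 24, 36], pivot at index 5


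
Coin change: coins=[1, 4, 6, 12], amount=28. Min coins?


dp[0]=0; dp[i]=1+min(dp[i-c] for c in coins)
...dp[23]=4, dp[24]=2, dp[25]=3, dp[26]=4, dp[27]=5, dp[28]=3
Minimum coins for 28 = 3


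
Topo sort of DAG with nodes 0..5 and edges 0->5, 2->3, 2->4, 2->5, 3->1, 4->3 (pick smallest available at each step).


Kahn's algorithm, process smallest node first
Order: [0, 2, 4, 3, 1, 5]


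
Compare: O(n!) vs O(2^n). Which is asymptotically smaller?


exponential grows slower than factorial
O(2^n) is asymptotically smaller; O(n!) grows faster


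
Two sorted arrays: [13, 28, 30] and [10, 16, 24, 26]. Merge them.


Compare heads, take smaller each step.
Merged: [10, 13, 16, 24, 26, 28, 30]


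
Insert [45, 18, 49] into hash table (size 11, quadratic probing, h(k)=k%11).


Insertions: 45->slot 1; 18->slot 7; 49->slot 5
Table: [None, 45, None, None, None, 49, None, 18, None, None, None]


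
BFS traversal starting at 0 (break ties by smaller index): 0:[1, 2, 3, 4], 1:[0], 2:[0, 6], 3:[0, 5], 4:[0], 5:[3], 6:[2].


BFS queue: start with [0]
Visit order: [0, 1, 2, 3, 4, 6, 5]


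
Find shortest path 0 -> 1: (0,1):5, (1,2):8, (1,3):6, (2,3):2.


Dijkstra from 0:
Distances: {0: 0, 1: 5, 2: 13, 3: 11}
Shortest distance to 1 = 5, path = [0, 1]


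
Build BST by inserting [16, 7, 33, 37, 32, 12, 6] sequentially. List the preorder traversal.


Root = 16; build tree by BST insertion.
Preorder traversal: [16, 7, 6, 12, 33, 32, 37]


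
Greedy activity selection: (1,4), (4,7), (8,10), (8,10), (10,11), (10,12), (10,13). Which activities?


Greedy: pick earliest-ending, then skip overlaps.
Selected (4 activities): [(1, 4), (4, 7), (8, 10), (10, 11)]


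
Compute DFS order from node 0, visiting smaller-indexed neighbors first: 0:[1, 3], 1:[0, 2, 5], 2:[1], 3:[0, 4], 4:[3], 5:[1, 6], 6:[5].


DFS stack-based: start with [0]
Visit order: [0, 1, 2, 5, 6, 3, 4]


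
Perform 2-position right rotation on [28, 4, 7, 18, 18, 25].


Right rotate by 2: [18, 25, 28, 4, 7, 18]


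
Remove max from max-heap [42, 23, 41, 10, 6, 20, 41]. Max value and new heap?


Max = 42
Replace root with last, heapify down
Resulting heap: [41, 23, 41, 10, 6, 20]


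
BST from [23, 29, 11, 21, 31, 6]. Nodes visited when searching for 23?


BST root = 23
Search for 23: compare at each node
Path: [23]


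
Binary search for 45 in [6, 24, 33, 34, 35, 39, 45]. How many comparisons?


Search for 45:
[0,6] mid=3 arr[3]=34
[4,6] mid=5 arr[5]=39
[6,6] mid=6 arr[6]=45
Total: 3 comparisons


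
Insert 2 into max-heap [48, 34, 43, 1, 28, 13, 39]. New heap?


Append 2: [48, 34, 43, 1, 28, 13, 39, 2]
Bubble up: swap idx 7(2) with idx 3(1)
Result: [48, 34, 43, 2, 28, 13, 39, 1]


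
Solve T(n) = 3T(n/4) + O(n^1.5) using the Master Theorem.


a=3, b=4, c=1.5. log_4(3)=0.792 < c=1.5. Case 3: O(n^c) = O(n^1.500)
Complexity: O(n^1.500)


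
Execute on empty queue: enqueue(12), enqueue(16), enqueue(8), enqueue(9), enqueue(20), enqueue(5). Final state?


enqueue(12) -> [12]
enqueue(16) -> [12, 16]
enqueue(8) -> [12, 16, 8]
enqueue(9) -> [12, 16, 8, 9]
enqueue(20) -> [12, 16, 8, 9, 20]
enqueue(5) -> [12, 16, 8, 9, 20, 5]
Final queue (front to back): [12, 16, 8, 9, 20, 5]


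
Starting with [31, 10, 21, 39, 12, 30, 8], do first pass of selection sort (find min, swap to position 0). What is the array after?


After one pass: [8, 10, 21, 39, 12, 30, 31]


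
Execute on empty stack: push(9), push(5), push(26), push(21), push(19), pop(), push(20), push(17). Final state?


push(9) -> [9]
push(5) -> [9, 5]
push(26) -> [9, 5, 26]
push(21) -> [9, 5, 26, 21]
push(19) -> [9, 5, 26, 21, 19]
pop() returns 19 -> [9, 5, 26, 21]
push(20) -> [9, 5, 26, 21, 20]
push(17) -> [9, 5, 26, 21, 20, 17]
Final stack (bottom to top): [9, 5, 26, 21, 20, 17]


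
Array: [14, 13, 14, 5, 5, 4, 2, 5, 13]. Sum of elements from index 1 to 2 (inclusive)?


Prefix sums: [0, 14, 27, 41, 46, 51, 55, 57, 62, 75]
Sum[1..2] = prefix[3] - prefix[1] = 41 - 14 = 27


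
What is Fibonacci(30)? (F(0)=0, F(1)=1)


F(n)=F(n-1)+F(n-2)
...F(28)=317811, F(29)=514229, F(30)=832040


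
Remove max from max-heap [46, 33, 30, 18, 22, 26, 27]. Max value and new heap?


Max = 46
Replace root with last, heapify down
Resulting heap: [33, 27, 30, 18, 22, 26]


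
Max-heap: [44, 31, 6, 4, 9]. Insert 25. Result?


Append 25: [44, 31, 6, 4, 9, 25]
Bubble up: swap idx 5(25) with idx 2(6)
Result: [44, 31, 25, 4, 9, 6]


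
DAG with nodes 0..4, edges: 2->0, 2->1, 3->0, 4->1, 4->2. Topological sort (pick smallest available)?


Kahn's algorithm, process smallest node first
Order: [3, 4, 2, 0, 1]


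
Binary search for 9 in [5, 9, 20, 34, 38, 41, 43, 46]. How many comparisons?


Search for 9:
[0,7] mid=3 arr[3]=34
[0,2] mid=1 arr[1]=9
Total: 2 comparisons


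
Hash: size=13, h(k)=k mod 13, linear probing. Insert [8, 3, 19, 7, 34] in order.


Insertions: 8->slot 8; 3->slot 3; 19->slot 6; 7->slot 7; 34->slot 9
Table: [None, None, None, 3, None, None, 19, 7, 8, 34, None, None, None]


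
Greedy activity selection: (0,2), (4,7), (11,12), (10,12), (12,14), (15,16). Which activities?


Greedy: pick earliest-ending, then skip overlaps.
Selected (5 activities): [(0, 2), (4, 7), (11, 12), (12, 14), (15, 16)]


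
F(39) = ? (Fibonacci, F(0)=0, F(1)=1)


F(n)=F(n-1)+F(n-2)
...F(37)=24157817, F(38)=39088169, F(39)=63245986


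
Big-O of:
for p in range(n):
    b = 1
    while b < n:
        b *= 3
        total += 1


Per nesting level: O(n) * O(log n) = O(n log n)
Complexity: O(n log n)


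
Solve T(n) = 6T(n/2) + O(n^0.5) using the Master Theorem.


a=6, b=2, c=0.5. log_2(6)=2.585 > c=0.5. Case 1: O(n^log_b(a)) = O(n^2.585)
Complexity: O(n^2.585)


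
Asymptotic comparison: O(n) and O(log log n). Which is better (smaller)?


double-logarithmic grows slower than linear
O(log log n) is asymptotically smaller; O(n) grows faster


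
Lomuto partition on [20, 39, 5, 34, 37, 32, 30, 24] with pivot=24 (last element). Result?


Elements <= 24 go left of pivot.
Result: [20, 5, 24, 34, 37, 32, 30, 39], pivot at index 2


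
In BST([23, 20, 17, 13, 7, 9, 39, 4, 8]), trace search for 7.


BST root = 23
Search for 7: compare at each node
Path: [23, 20, 17, 13, 7]


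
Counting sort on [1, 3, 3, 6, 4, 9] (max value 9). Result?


Count array: [0, 1, 0, 2, 1, 0, 1, 0, 0, 1]
Reconstruct: [1, 3, 3, 4, 6, 9]


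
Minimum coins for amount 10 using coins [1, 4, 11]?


dp[0]=0; dp[i]=1+min(dp[i-c] for c in coins)
...dp[5]=2, dp[6]=3, dp[7]=4, dp[8]=2, dp[9]=3, dp[10]=4
Minimum coins for 10 = 4


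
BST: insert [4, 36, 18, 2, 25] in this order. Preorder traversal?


Root = 4; build tree by BST insertion.
Preorder traversal: [4, 2, 36, 18, 25]


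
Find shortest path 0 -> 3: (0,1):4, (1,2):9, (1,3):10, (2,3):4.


Dijkstra from 0:
Distances: {0: 0, 1: 4, 2: 13, 3: 14}
Shortest distance to 3 = 14, path = [0, 1, 3]


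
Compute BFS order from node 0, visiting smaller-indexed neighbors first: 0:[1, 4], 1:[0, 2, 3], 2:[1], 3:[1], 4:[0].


BFS queue: start with [0]
Visit order: [0, 1, 4, 2, 3]


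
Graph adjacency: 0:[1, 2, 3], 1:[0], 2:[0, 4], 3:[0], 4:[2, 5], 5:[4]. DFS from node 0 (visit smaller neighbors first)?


DFS stack-based: start with [0]
Visit order: [0, 1, 2, 4, 5, 3]


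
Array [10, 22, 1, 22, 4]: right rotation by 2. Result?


Right rotate by 2: [22, 4, 10, 22, 1]


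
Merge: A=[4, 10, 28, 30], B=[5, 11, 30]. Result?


Compare heads, take smaller each step.
Merged: [4, 5, 10, 11, 28, 30, 30]


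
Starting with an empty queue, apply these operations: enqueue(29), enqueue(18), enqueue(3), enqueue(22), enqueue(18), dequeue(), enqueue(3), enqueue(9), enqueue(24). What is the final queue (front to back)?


enqueue(29) -> [29]
enqueue(18) -> [29, 18]
enqueue(3) -> [29, 18, 3]
enqueue(22) -> [29, 18, 3, 22]
enqueue(18) -> [29, 18, 3, 22, 18]
dequeue() returns 29 -> [18, 3, 22, 18]
enqueue(3) -> [18, 3, 22, 18, 3]
enqueue(9) -> [18, 3, 22, 18, 3, 9]
enqueue(24) -> [18, 3, 22, 18, 3, 9, 24]
Final queue (front to back): [18, 3, 22, 18, 3, 9, 24]


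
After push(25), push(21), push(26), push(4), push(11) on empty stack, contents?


push(25) -> [25]
push(21) -> [25, 21]
push(26) -> [25, 21, 26]
push(4) -> [25, 21, 26, 4]
push(11) -> [25, 21, 26, 4, 11]
Final stack (bottom to top): [25, 21, 26, 4, 11]


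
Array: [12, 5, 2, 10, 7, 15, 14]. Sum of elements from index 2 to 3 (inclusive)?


Prefix sums: [0, 12, 17, 19, 29, 36, 51, 65]
Sum[2..3] = prefix[4] - prefix[2] = 29 - 17 = 12


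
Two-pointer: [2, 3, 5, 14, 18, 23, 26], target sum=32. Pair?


Two pointers: lo=0, hi=6
Found pair: (14, 18) summing to 32


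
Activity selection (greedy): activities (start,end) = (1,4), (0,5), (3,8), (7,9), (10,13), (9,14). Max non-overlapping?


Greedy: pick earliest-ending, then skip overlaps.
Selected (3 activities): [(1, 4), (7, 9), (10, 13)]


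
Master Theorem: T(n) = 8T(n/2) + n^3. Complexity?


a=8, b=2, c=3. log_2(8)=3 = c=3. Case 2: O(n^c log n) = O(n^3 log n)
Complexity: O(n^3 log n)


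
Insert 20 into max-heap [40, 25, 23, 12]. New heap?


Append 20: [40, 25, 23, 12, 20]
Bubble up: no swaps needed
Result: [40, 25, 23, 12, 20]


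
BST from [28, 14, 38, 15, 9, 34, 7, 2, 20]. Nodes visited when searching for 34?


BST root = 28
Search for 34: compare at each node
Path: [28, 38, 34]


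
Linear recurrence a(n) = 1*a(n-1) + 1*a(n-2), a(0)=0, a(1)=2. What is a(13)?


Build bottom-up:
...a(11)=178, a(12)=288, a(13)=1*288+1*178=466


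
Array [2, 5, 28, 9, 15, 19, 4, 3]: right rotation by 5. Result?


Right rotate by 5: [9, 15, 19, 4, 3, 2, 5, 28]


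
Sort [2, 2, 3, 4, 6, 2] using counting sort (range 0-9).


Count array: [0, 0, 3, 1, 1, 0, 1, 0, 0, 0]
Reconstruct: [2, 2, 2, 3, 4, 6]


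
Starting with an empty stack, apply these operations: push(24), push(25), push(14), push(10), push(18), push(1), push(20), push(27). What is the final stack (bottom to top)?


push(24) -> [24]
push(25) -> [24, 25]
push(14) -> [24, 25, 14]
push(10) -> [24, 25, 14, 10]
push(18) -> [24, 25, 14, 10, 18]
push(1) -> [24, 25, 14, 10, 18, 1]
push(20) -> [24, 25, 14, 10, 18, 1, 20]
push(27) -> [24, 25, 14, 10, 18, 1, 20, 27]
Final stack (bottom to top): [24, 25, 14, 10, 18, 1, 20, 27]


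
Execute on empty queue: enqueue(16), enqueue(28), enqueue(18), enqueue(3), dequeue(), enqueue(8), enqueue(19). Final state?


enqueue(16) -> [16]
enqueue(28) -> [16, 28]
enqueue(18) -> [16, 28, 18]
enqueue(3) -> [16, 28, 18, 3]
dequeue() returns 16 -> [28, 18, 3]
enqueue(8) -> [28, 18, 3, 8]
enqueue(19) -> [28, 18, 3, 8, 19]
Final queue (front to back): [28, 18, 3, 8, 19]


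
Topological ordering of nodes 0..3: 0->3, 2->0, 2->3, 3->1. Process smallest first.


Kahn's algorithm, process smallest node first
Order: [2, 0, 3, 1]


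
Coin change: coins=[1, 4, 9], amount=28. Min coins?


dp[0]=0; dp[i]=1+min(dp[i-c] for c in coins)
...dp[23]=4, dp[24]=5, dp[25]=5, dp[26]=4, dp[27]=3, dp[28]=4
Minimum coins for 28 = 4


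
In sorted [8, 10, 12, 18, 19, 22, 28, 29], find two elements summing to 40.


Two pointers: lo=0, hi=7
Found pair: (12, 28) summing to 40


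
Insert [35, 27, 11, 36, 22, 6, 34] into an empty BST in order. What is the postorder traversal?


Root = 35; build tree by BST insertion.
Postorder traversal: [6, 22, 11, 34, 27, 36, 35]


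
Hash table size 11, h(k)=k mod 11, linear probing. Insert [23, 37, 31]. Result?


Insertions: 23->slot 1; 37->slot 4; 31->slot 9
Table: [None, 23, None, None, 37, None, None, None, None, 31, None]


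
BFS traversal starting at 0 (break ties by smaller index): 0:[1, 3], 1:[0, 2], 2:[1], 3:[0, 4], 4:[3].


BFS queue: start with [0]
Visit order: [0, 1, 3, 2, 4]


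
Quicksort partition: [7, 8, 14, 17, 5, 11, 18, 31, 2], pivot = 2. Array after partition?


Elements <= 2 go left of pivot.
Result: [2, 8, 14, 17, 5, 11, 18, 31, 7], pivot at index 0


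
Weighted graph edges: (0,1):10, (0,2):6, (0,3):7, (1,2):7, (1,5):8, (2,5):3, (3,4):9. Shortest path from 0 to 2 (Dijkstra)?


Dijkstra from 0:
Distances: {0: 0, 1: 10, 2: 6, 3: 7, 4: 16, 5: 9}
Shortest distance to 2 = 6, path = [0, 2]


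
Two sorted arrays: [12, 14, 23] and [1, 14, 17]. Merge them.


Compare heads, take smaller each step.
Merged: [1, 12, 14, 14, 17, 23]


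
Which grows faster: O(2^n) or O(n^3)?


cubic grows slower than exponential
O(n^3) is asymptotically smaller; O(2^n) grows faster


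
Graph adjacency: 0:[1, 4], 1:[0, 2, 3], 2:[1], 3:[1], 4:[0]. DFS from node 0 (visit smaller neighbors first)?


DFS stack-based: start with [0]
Visit order: [0, 1, 2, 3, 4]


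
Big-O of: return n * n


Analysis: constant-time operation, no loop
Complexity: O(1)


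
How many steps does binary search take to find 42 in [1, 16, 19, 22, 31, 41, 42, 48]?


Search for 42:
[0,7] mid=3 arr[3]=22
[4,7] mid=5 arr[5]=41
[6,7] mid=6 arr[6]=42
Total: 3 comparisons


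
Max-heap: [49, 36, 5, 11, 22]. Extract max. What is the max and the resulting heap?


Max = 49
Replace root with last, heapify down
Resulting heap: [36, 22, 5, 11]


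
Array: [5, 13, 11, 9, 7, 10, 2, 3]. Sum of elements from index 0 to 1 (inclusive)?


Prefix sums: [0, 5, 18, 29, 38, 45, 55, 57, 60]
Sum[0..1] = prefix[2] - prefix[0] = 18 - 0 = 18


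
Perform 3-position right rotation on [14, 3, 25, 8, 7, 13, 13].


Right rotate by 3: [7, 13, 13, 14, 3, 25, 8]


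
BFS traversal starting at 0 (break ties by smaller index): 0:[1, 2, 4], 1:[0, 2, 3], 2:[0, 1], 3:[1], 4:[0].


BFS queue: start with [0]
Visit order: [0, 1, 2, 4, 3]


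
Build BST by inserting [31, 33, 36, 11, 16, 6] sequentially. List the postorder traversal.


Root = 31; build tree by BST insertion.
Postorder traversal: [6, 16, 11, 36, 33, 31]


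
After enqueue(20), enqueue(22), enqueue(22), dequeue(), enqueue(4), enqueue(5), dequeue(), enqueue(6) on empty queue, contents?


enqueue(20) -> [20]
enqueue(22) -> [20, 22]
enqueue(22) -> [20, 22, 22]
dequeue() returns 20 -> [22, 22]
enqueue(4) -> [22, 22, 4]
enqueue(5) -> [22, 22, 4, 5]
dequeue() returns 22 -> [22, 4, 5]
enqueue(6) -> [22, 4, 5, 6]
Final queue (front to back): [22, 4, 5, 6]


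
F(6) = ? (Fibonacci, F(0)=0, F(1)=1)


F(n)=F(n-1)+F(n-2)
...F(4)=3, F(5)=5, F(6)=8


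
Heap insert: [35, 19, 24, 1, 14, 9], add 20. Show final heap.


Append 20: [35, 19, 24, 1, 14, 9, 20]
Bubble up: no swaps needed
Result: [35, 19, 24, 1, 14, 9, 20]


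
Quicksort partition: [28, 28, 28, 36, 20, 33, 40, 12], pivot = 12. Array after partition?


Elements <= 12 go left of pivot.
Result: [12, 28, 28, 36, 20, 33, 40, 28], pivot at index 0


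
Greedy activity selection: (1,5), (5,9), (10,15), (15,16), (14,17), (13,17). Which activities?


Greedy: pick earliest-ending, then skip overlaps.
Selected (4 activities): [(1, 5), (5, 9), (10, 15), (15, 16)]


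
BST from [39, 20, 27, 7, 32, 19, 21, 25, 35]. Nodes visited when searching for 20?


BST root = 39
Search for 20: compare at each node
Path: [39, 20]


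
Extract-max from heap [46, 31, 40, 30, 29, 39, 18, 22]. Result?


Max = 46
Replace root with last, heapify down
Resulting heap: [40, 31, 39, 30, 29, 22, 18]


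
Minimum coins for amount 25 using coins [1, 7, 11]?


dp[0]=0; dp[i]=1+min(dp[i-c] for c in coins)
...dp[20]=4, dp[21]=3, dp[22]=2, dp[23]=3, dp[24]=4, dp[25]=3
Minimum coins for 25 = 3


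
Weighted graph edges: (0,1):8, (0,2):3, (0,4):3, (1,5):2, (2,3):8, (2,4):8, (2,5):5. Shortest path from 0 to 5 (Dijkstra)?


Dijkstra from 0:
Distances: {0: 0, 1: 8, 2: 3, 3: 11, 4: 3, 5: 8}
Shortest distance to 5 = 8, path = [0, 2, 5]


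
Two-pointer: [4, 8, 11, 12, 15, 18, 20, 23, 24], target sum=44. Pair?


Two pointers: lo=0, hi=8
Found pair: (20, 24) summing to 44


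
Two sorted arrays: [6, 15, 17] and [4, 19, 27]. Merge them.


Compare heads, take smaller each step.
Merged: [4, 6, 15, 17, 19, 27]


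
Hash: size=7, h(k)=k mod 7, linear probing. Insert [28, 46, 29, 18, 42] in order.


Insertions: 28->slot 0; 46->slot 4; 29->slot 1; 18->slot 5; 42->slot 2
Table: [28, 29, 42, None, 46, 18, None]


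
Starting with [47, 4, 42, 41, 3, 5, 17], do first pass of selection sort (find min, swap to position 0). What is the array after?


After one pass: [3, 4, 42, 41, 47, 5, 17]


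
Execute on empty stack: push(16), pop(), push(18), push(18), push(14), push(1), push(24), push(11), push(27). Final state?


push(16) -> [16]
pop() returns 16 -> []
push(18) -> [18]
push(18) -> [18, 18]
push(14) -> [18, 18, 14]
push(1) -> [18, 18, 14, 1]
push(24) -> [18, 18, 14, 1, 24]
push(11) -> [18, 18, 14, 1, 24, 11]
push(27) -> [18, 18, 14, 1, 24, 11, 27]
Final stack (bottom to top): [18, 18, 14, 1, 24, 11, 27]


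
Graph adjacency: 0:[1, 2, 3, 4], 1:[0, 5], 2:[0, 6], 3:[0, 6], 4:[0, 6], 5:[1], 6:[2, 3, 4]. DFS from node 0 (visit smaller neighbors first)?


DFS stack-based: start with [0]
Visit order: [0, 1, 5, 2, 6, 3, 4]


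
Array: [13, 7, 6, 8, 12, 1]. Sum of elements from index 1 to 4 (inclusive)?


Prefix sums: [0, 13, 20, 26, 34, 46, 47]
Sum[1..4] = prefix[5] - prefix[1] = 46 - 13 = 33


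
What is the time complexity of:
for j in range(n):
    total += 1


Per nesting level: O(n) = O(n)
Complexity: O(n)


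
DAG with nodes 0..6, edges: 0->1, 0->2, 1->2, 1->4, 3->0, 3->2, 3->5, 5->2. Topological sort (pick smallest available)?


Kahn's algorithm, process smallest node first
Order: [3, 0, 1, 4, 5, 2, 6]


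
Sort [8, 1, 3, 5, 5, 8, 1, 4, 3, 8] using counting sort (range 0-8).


Count array: [0, 2, 0, 2, 1, 2, 0, 0, 3]
Reconstruct: [1, 1, 3, 3, 4, 5, 5, 8, 8, 8]


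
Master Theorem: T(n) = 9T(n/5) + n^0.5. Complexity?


a=9, b=5, c=0.5. log_5(9)=1.365 > c=0.5. Case 1: O(n^log_b(a)) = O(n^1.365)
Complexity: O(n^1.365)


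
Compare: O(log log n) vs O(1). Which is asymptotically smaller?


constant grows slower than double-logarithmic
O(1) is asymptotically smaller; O(log log n) grows faster


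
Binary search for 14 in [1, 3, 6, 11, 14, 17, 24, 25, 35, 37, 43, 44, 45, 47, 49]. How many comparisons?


Search for 14:
[0,14] mid=7 arr[7]=25
[0,6] mid=3 arr[3]=11
[4,6] mid=5 arr[5]=17
[4,4] mid=4 arr[4]=14
Total: 4 comparisons


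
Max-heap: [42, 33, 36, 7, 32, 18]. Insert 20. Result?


Append 20: [42, 33, 36, 7, 32, 18, 20]
Bubble up: no swaps needed
Result: [42, 33, 36, 7, 32, 18, 20]


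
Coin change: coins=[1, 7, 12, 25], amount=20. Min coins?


dp[0]=0; dp[i]=1+min(dp[i-c] for c in coins)
...dp[15]=3, dp[16]=4, dp[17]=5, dp[18]=6, dp[19]=2, dp[20]=3
Minimum coins for 20 = 3


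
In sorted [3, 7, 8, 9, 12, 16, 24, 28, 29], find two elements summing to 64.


Two pointers: lo=0, hi=8
No pair sums to 64


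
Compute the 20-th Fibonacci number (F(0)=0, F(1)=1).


F(n)=F(n-1)+F(n-2)
...F(18)=2584, F(19)=4181, F(20)=6765


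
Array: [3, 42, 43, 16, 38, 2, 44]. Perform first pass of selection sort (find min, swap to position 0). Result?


After one pass: [2, 42, 43, 16, 38, 3, 44]


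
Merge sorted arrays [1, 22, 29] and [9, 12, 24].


Compare heads, take smaller each step.
Merged: [1, 9, 12, 22, 24, 29]


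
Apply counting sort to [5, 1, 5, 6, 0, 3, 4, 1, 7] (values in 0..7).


Count array: [1, 2, 0, 1, 1, 2, 1, 1]
Reconstruct: [0, 1, 1, 3, 4, 5, 5, 6, 7]


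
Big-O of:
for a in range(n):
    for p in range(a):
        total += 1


Per nesting level: O(n) * O(n) [triangular over a] = O(n^2)
Complexity: O(n^2)


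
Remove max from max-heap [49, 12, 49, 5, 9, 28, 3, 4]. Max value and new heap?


Max = 49
Replace root with last, heapify down
Resulting heap: [49, 12, 28, 5, 9, 4, 3]


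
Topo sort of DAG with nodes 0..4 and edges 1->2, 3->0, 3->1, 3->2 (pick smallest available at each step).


Kahn's algorithm, process smallest node first
Order: [3, 0, 1, 2, 4]


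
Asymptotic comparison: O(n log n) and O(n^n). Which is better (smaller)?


linearithmic grows slower than n^n
O(n log n) is asymptotically smaller; O(n^n) grows faster


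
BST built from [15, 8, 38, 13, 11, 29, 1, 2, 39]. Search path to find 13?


BST root = 15
Search for 13: compare at each node
Path: [15, 8, 13]


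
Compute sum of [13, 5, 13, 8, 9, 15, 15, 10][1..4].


Prefix sums: [0, 13, 18, 31, 39, 48, 63, 78, 88]
Sum[1..4] = prefix[5] - prefix[1] = 48 - 13 = 35


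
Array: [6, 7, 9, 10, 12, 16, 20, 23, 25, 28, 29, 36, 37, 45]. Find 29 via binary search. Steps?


Search for 29:
[0,13] mid=6 arr[6]=20
[7,13] mid=10 arr[10]=29
Total: 2 comparisons


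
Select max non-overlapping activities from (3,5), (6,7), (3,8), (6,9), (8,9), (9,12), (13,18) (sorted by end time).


Greedy: pick earliest-ending, then skip overlaps.
Selected (5 activities): [(3, 5), (6, 7), (8, 9), (9, 12), (13, 18)]


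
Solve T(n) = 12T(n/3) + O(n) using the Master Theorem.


a=12, b=3, c=1. log_3(12)=2.262 > c=1. Case 1: O(n^log_b(a)) = O(n^2.262)
Complexity: O(n^2.262)


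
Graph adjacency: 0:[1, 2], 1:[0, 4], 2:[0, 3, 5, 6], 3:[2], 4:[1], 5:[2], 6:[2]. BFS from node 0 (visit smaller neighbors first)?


BFS queue: start with [0]
Visit order: [0, 1, 2, 4, 3, 5, 6]


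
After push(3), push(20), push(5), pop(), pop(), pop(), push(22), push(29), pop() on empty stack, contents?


push(3) -> [3]
push(20) -> [3, 20]
push(5) -> [3, 20, 5]
pop() returns 5 -> [3, 20]
pop() returns 20 -> [3]
pop() returns 3 -> []
push(22) -> [22]
push(29) -> [22, 29]
pop() returns 29 -> [22]
Final stack (bottom to top): [22]


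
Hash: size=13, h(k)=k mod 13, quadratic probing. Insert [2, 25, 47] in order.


Insertions: 2->slot 2; 25->slot 12; 47->slot 8
Table: [None, None, 2, None, None, None, None, None, 47, None, None, None, 25]


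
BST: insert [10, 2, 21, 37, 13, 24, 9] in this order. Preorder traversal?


Root = 10; build tree by BST insertion.
Preorder traversal: [10, 2, 9, 21, 13, 37, 24]


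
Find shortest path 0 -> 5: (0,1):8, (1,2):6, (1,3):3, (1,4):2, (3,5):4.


Dijkstra from 0:
Distances: {0: 0, 1: 8, 2: 14, 3: 11, 4: 10, 5: 15}
Shortest distance to 5 = 15, path = [0, 1, 3, 5]


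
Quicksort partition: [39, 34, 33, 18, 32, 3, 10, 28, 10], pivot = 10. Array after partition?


Elements <= 10 go left of pivot.
Result: [3, 10, 10, 18, 32, 39, 34, 28, 33], pivot at index 2


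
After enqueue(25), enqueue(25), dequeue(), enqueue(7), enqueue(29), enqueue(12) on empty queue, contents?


enqueue(25) -> [25]
enqueue(25) -> [25, 25]
dequeue() returns 25 -> [25]
enqueue(7) -> [25, 7]
enqueue(29) -> [25, 7, 29]
enqueue(12) -> [25, 7, 29, 12]
Final queue (front to back): [25, 7, 29, 12]


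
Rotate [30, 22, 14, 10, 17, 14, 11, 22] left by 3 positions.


Left rotate by 3: [10, 17, 14, 11, 22, 30, 22, 14]


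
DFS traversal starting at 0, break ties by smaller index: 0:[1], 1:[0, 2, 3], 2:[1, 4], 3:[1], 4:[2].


DFS stack-based: start with [0]
Visit order: [0, 1, 2, 4, 3]


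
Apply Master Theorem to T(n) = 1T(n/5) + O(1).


a=1, b=5, c=0. log_5(1)=0 = c=0. Case 2: O(n^c log n) = O(log n)
Complexity: O(log n)


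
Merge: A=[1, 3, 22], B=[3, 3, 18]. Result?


Compare heads, take smaller each step.
Merged: [1, 3, 3, 3, 18, 22]


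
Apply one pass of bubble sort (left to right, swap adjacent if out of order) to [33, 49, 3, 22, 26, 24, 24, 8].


After one pass: [33, 3, 22, 26, 24, 24, 8, 49]


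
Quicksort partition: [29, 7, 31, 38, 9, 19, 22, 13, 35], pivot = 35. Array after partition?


Elements <= 35 go left of pivot.
Result: [29, 7, 31, 9, 19, 22, 13, 35, 38], pivot at index 7


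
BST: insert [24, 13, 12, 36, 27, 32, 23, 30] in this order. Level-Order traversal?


Root = 24; build tree by BST insertion.
Level-Order traversal: [24, 13, 36, 12, 23, 27, 32, 30]


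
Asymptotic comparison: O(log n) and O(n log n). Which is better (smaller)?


logarithmic grows slower than linearithmic
O(log n) is asymptotically smaller; O(n log n) grows faster


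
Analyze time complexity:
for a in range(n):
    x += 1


Per nesting level: O(n) = O(n)
Complexity: O(n)


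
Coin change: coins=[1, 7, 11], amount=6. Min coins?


dp[0]=0; dp[i]=1+min(dp[i-c] for c in coins)
...dp[1]=1, dp[2]=2, dp[3]=3, dp[4]=4, dp[5]=5, dp[6]=6
Minimum coins for 6 = 6


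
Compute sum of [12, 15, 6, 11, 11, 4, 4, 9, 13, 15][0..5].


Prefix sums: [0, 12, 27, 33, 44, 55, 59, 63, 72, 85, 100]
Sum[0..5] = prefix[6] - prefix[0] = 59 - 0 = 59


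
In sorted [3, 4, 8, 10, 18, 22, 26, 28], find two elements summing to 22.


Two pointers: lo=0, hi=7
Found pair: (4, 18) summing to 22


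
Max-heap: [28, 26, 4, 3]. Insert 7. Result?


Append 7: [28, 26, 4, 3, 7]
Bubble up: no swaps needed
Result: [28, 26, 4, 3, 7]


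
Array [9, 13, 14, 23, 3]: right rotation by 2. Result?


Right rotate by 2: [23, 3, 9, 13, 14]


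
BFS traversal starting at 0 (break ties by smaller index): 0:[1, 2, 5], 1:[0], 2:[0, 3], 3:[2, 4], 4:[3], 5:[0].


BFS queue: start with [0]
Visit order: [0, 1, 2, 5, 3, 4]


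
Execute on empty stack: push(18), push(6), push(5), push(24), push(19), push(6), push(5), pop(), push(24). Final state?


push(18) -> [18]
push(6) -> [18, 6]
push(5) -> [18, 6, 5]
push(24) -> [18, 6, 5, 24]
push(19) -> [18, 6, 5, 24, 19]
push(6) -> [18, 6, 5, 24, 19, 6]
push(5) -> [18, 6, 5, 24, 19, 6, 5]
pop() returns 5 -> [18, 6, 5, 24, 19, 6]
push(24) -> [18, 6, 5, 24, 19, 6, 24]
Final stack (bottom to top): [18, 6, 5, 24, 19, 6, 24]


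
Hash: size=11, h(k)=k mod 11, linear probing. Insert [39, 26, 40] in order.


Insertions: 39->slot 6; 26->slot 4; 40->slot 7
Table: [None, None, None, None, 26, None, 39, 40, None, None, None]


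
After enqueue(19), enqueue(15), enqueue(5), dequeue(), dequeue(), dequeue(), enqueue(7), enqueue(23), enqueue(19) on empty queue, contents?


enqueue(19) -> [19]
enqueue(15) -> [19, 15]
enqueue(5) -> [19, 15, 5]
dequeue() returns 19 -> [15, 5]
dequeue() returns 15 -> [5]
dequeue() returns 5 -> []
enqueue(7) -> [7]
enqueue(23) -> [7, 23]
enqueue(19) -> [7, 23, 19]
Final queue (front to back): [7, 23, 19]


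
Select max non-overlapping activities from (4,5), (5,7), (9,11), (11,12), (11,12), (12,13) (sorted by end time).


Greedy: pick earliest-ending, then skip overlaps.
Selected (5 activities): [(4, 5), (5, 7), (9, 11), (11, 12), (12, 13)]


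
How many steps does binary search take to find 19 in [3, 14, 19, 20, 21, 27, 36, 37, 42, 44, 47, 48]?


Search for 19:
[0,11] mid=5 arr[5]=27
[0,4] mid=2 arr[2]=19
Total: 2 comparisons


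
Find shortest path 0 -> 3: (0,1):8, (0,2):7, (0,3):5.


Dijkstra from 0:
Distances: {0: 0, 1: 8, 2: 7, 3: 5}
Shortest distance to 3 = 5, path = [0, 3]


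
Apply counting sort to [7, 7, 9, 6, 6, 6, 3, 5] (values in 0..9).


Count array: [0, 0, 0, 1, 0, 1, 3, 2, 0, 1]
Reconstruct: [3, 5, 6, 6, 6, 7, 7, 9]


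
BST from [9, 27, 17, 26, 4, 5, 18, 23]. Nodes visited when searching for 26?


BST root = 9
Search for 26: compare at each node
Path: [9, 27, 17, 26]


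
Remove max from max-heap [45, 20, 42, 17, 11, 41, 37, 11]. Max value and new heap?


Max = 45
Replace root with last, heapify down
Resulting heap: [42, 20, 41, 17, 11, 11, 37]


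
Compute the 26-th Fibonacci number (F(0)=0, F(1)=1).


F(n)=F(n-1)+F(n-2)
...F(24)=46368, F(25)=75025, F(26)=121393


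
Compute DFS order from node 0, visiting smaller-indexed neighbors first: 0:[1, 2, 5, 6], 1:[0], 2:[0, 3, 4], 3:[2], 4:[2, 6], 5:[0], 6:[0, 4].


DFS stack-based: start with [0]
Visit order: [0, 1, 2, 3, 4, 6, 5]


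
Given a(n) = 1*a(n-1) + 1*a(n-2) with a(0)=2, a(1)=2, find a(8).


Build bottom-up:
...a(6)=26, a(7)=42, a(8)=1*42+1*26=68


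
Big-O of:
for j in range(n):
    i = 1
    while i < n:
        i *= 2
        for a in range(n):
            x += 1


Per nesting level: O(n) * O(log n) * O(n) = O(n^2 log n)
Complexity: O(n^2 log n)


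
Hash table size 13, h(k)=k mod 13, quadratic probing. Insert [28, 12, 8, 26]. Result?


Insertions: 28->slot 2; 12->slot 12; 8->slot 8; 26->slot 0
Table: [26, None, 28, None, None, None, None, None, 8, None, None, None, 12]
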